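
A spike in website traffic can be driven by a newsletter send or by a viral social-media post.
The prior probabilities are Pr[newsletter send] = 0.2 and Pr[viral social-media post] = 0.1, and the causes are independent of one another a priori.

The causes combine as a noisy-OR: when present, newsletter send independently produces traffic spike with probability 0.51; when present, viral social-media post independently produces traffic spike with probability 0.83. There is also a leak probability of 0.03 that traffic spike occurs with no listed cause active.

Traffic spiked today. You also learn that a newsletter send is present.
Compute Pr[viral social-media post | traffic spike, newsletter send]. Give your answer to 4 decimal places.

Pr[viral social-media post | traffic spike, newsletter send] ≈ 0.1629

Under noisy-OR, P(traffic spike | causes) = 1 − (1−0.03)·∏(1−qᵢ) over the active causes.
P(traffic spike | newsletter send) = 0.5247·0.9 + 0.919199·0.1 = 0.472230 + 0.091920 = 0.564150
Of this, 0.091920 comes from 0.919199·0.1 (the viral social-media post=true cases).
P(viral social-media post | traffic spike, newsletter send) = 0.091920 / 0.564150 ≈ 0.1629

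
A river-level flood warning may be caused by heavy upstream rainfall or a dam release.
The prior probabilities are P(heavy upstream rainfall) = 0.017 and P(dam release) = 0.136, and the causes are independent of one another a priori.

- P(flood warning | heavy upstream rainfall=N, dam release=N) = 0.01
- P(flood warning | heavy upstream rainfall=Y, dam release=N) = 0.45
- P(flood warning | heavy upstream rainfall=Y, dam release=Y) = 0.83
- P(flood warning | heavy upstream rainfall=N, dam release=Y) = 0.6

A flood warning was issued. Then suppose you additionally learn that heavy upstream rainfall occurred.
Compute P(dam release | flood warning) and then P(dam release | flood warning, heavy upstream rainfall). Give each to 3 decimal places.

P(dam release | flood warning) ≈ 0.845; P(dam release | flood warning, heavy upstream rainfall) ≈ 0.225

For the numerator, keep only dam release=true terms: 0.080213 + 0.001919 = 0.082132
The normalizing constant is 0.01*0.983*0.864 + 0.6*0.983*0.136 + 0.45*0.017*0.864 + 0.83*0.017*0.136 = 0.097235
Posterior = 0.082132 / 0.097235 ≈ 0.845

Now also conditioning on heavy upstream rainfall=true:
P(flood warning | heavy upstream rainfall) = 0.45×0.864 + 0.83×0.136 = 0.388800 + 0.112880 = 0.501680
Restricting to configurations with dam release present: 0.83×0.136 = 0.112880.
So P(dam release | flood warning, heavy upstream rainfall) = 0.112880/0.501680 ≈ 0.225.
— heavy upstream rainfall explains away the evidence for dam release.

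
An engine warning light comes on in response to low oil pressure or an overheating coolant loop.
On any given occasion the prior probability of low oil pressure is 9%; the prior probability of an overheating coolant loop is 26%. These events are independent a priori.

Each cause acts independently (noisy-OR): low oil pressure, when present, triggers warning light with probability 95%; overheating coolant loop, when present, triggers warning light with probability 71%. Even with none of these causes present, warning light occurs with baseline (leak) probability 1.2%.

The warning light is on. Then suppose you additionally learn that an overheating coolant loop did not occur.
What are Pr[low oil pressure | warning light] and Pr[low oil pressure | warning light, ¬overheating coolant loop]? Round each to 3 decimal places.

Under noisy-OR, P(warning light | causes) = 1 − (1−0.012)·∏(1−qᵢ) over the active causes.
For the numerator, keep only low oil pressure=true terms: 0.063310 + 0.023065 = 0.086375
Denominator P(warning light): 0.012*0.91*0.74 + 0.71348*0.91*0.26 + 0.9506*0.09*0.74 + 0.985674*0.09*0.26 = 0.263265
Posterior = 0.086375 / 0.263265 ≈ 0.328

Now also conditioning on overheating coolant loop≠true:
Sum P(warning light|·) weighted by the priors over both values of low oil pressure:
  P(warning light | ¬overheating coolant loop) = 0.012·0.91 + 0.9506·0.09
        = 0.010920 + 0.085554 = 0.096474
The terms with low oil pressure present sum to 0.085554, so
  P(low oil pressure | warning light, ¬overheating coolant loop) = 0.085554 / 0.096474 ≈ 0.887

Pr[low oil pressure | warning light] ≈ 0.328; Pr[low oil pressure | warning light, ¬overheating coolant loop] ≈ 0.887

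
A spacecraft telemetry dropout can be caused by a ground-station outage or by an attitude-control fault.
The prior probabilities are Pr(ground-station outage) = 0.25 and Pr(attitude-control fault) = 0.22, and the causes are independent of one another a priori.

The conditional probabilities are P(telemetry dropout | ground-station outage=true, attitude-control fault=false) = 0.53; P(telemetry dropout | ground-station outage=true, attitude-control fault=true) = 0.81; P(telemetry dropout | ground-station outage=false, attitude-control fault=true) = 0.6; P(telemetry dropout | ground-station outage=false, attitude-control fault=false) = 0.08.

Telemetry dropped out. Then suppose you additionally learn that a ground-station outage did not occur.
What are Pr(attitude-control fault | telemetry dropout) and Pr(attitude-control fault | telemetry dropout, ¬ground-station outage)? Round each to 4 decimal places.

P(telemetry dropout) = 0.08×0.75×0.78 + 0.6×0.75×0.22 + 0.53×0.25×0.78 + 0.81×0.25×0.22 = 0.046800 + 0.099000 + 0.103350 + 0.044550 = 0.293700
The attitude-control fault-present share is 0.099000 + 0.044550 = 0.143550.
Hence the posterior is 0.143550/0.293700 ≈ 0.4888.

Now also conditioning on ground-station outage≠true:
By total probability over both values of attitude-control fault:
  P(telemetry dropout | ¬ground-station outage) = 0.08*0.78 + 0.6*0.22
        = 0.062400 + 0.132000 = 0.194400
The terms with attitude-control fault present sum to 0.132000, so
  P(attitude-control fault | telemetry dropout, ¬ground-station outage) = 0.132000 / 0.194400 ≈ 0.6790
With ground-station outage excluded, attitude-control fault must carry more of the explanatory weight for the telemetry dropout.

Pr(attitude-control fault | telemetry dropout) ≈ 0.4888; Pr(attitude-control fault | telemetry dropout, ¬ground-station outage) ≈ 0.6790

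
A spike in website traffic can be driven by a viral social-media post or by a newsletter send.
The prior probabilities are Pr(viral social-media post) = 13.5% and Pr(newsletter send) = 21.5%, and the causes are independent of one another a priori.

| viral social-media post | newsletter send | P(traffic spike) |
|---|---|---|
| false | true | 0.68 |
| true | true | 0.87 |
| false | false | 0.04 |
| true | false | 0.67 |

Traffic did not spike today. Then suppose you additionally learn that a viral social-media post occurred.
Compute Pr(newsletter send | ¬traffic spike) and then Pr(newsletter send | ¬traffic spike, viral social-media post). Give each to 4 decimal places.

Pr(newsletter send | ¬traffic spike) ≈ 0.0844; Pr(newsletter send | ¬traffic spike, viral social-media post) ≈ 0.0974

For the numerator, keep only newsletter send=true terms: 0.059512 + 0.003773 = 0.063285
The normalizing constant is 0.96×0.865×0.785 + 0.32×0.865×0.215 + 0.33×0.135×0.785 + 0.13×0.135×0.215 = 0.750121
Posterior = 0.063285 / 0.750121 ≈ 0.0844

Now condition on the additional information:
P(¬traffic spike | viral social-media post) = 0.33*0.785 + 0.13*0.215 = 0.259050 + 0.027950 = 0.287000
Of this, 0.027950 comes from 0.13*0.215 (the newsletter send=true cases).
Hence the posterior is 0.027950/0.287000 ≈ 0.0974.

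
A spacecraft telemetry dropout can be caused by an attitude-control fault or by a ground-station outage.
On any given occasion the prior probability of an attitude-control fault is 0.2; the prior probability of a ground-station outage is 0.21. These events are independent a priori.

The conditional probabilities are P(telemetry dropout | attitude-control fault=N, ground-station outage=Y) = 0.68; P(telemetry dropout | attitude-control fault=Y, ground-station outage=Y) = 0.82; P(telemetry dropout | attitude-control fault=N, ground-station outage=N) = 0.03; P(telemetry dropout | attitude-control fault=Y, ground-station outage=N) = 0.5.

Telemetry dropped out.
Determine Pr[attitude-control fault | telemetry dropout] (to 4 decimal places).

Pr[attitude-control fault | telemetry dropout] ≈ 0.4599

By total probability over the 4 (attitude-control fault, ground-station outage) configurations:
  P(telemetry dropout) = 0.03·0.8·0.79 + 0.68·0.8·0.21 + 0.5·0.2·0.79 + 0.82·0.2·0.21
        = 0.018960 + 0.114240 + 0.079000 + 0.034440 = 0.246640
Keeping only the attitude-control fault-present terms gives 0.113440, so
  P(attitude-control fault | telemetry dropout) = 0.113440 / 0.246640 ≈ 0.4599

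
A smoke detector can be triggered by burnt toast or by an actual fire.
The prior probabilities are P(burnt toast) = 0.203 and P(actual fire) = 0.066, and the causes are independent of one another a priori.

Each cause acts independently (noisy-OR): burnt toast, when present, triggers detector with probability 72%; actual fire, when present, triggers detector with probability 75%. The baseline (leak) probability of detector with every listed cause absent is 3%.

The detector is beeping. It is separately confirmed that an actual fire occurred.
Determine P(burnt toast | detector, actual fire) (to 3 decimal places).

Under noisy-OR, P(detector | causes) = 1 − (1−0.03)·∏(1−qᵢ) over the active causes.
Weight on burnt toast=true, given the evidence: 0.9321·0.203 = 0.189216
Denominator P(detector | actual fire): 0.7575·0.797 + 0.9321·0.203 = 0.792943
P(burnt toast | detector, actual fire) = 0.189216/0.792943 ≈ 0.239

P(burnt toast | detector, actual fire) ≈ 0.239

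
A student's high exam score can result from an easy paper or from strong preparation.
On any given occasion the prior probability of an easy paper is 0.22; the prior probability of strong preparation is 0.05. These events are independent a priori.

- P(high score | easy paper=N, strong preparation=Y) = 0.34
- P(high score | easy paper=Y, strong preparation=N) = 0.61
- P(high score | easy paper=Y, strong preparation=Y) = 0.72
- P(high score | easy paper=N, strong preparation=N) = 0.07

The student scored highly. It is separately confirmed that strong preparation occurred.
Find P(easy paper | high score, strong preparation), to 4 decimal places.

By total probability over both values of easy paper:
  P(high score | strong preparation) = 0.34×0.78 + 0.72×0.22
        = 0.265200 + 0.158400 = 0.423600
Keeping only the easy paper-present terms gives 0.158400, so
  P(easy paper | high score, strong preparation) = 0.158400 / 0.423600 ≈ 0.3739

P(easy paper | high score, strong preparation) ≈ 0.3739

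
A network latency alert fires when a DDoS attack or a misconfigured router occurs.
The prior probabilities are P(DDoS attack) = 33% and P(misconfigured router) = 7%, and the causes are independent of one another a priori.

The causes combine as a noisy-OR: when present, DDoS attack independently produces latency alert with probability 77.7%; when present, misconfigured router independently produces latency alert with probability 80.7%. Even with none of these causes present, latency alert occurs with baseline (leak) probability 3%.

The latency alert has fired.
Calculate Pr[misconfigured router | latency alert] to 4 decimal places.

Pr[misconfigured router | latency alert] ≈ 0.1886

Under noisy-OR, P(latency alert | causes) = 1 − (1−0.03)·∏(1−qᵢ) over the active causes.
Numerator (weight on configurations with misconfigured router): 0.038120 + 0.022136 = 0.060256
The normalizing constant is 0.03·0.67·0.93 + 0.81279·0.67·0.07 + 0.78369·0.33·0.93 + 0.958252·0.33·0.07 = 0.319463
P(misconfigured router | latency alert) = 0.060256/0.319463 ≈ 0.1886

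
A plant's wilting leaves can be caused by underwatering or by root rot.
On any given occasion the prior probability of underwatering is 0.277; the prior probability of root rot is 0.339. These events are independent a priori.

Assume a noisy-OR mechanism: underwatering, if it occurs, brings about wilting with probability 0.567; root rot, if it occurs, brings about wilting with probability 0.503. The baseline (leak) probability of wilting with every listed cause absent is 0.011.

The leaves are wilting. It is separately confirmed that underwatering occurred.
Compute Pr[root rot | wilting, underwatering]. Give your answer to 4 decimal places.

Pr[root rot | wilting, underwatering] ≈ 0.4139

Under noisy-OR, P(wilting | causes) = 1 − (1−0.011)·∏(1−qᵢ) over the active causes.
P(wilting | underwatering) = 0.571763*0.661 + 0.787166*0.339 = 0.377935 + 0.266849 = 0.644784
Restricting to configurations with root rot present: 0.787166*0.339 = 0.266849.
So P(root rot | wilting, underwatering) = 0.266849/0.644784 ≈ 0.4139.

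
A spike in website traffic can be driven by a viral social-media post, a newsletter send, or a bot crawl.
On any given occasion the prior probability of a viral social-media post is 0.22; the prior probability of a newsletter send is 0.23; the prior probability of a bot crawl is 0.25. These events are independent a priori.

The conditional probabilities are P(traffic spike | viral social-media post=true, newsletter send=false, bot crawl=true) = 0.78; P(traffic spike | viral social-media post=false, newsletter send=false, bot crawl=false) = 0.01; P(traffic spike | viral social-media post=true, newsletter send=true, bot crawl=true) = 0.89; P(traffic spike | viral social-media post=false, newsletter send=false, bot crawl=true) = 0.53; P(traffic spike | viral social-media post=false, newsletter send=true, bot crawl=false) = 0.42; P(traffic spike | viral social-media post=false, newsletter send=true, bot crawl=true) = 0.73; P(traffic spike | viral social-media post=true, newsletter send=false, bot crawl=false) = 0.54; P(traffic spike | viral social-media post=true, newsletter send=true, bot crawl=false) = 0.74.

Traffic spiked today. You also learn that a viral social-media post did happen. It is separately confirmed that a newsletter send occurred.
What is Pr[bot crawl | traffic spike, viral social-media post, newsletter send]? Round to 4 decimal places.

Numerator (weight on configurations with bot crawl): 0.89×0.25 = 0.222500
The normalizing constant is 0.74×0.75 + 0.89×0.25 = 0.777500
Posterior = 0.222500 / 0.777500 ≈ 0.2862

Pr[bot crawl | traffic spike, viral social-media post, newsletter send] ≈ 0.2862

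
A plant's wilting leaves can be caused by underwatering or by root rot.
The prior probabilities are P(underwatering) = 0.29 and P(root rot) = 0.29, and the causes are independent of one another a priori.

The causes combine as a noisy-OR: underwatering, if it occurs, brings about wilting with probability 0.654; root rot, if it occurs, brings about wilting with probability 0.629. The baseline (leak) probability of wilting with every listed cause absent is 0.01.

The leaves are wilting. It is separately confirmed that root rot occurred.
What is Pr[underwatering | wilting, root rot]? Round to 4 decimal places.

Under noisy-OR, P(wilting | causes) = 1 − (1−0.01)·∏(1−qᵢ) over the active causes.
P(wilting | root rot) = 0.63271*0.71 + 0.872918*0.29 = 0.449224 + 0.253146 = 0.702370
Restricting to configurations with underwatering present: 0.872918*0.29 = 0.253146.
Hence the posterior is 0.253146/0.702370 ≈ 0.3604.

Pr[underwatering | wilting, root rot] ≈ 0.3604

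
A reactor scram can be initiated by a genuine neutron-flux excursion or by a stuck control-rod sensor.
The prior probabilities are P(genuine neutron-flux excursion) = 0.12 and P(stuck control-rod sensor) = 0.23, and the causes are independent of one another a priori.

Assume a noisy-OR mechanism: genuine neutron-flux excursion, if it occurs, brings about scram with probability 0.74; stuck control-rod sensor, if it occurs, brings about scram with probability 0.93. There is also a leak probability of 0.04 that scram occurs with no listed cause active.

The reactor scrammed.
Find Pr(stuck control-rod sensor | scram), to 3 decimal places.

Under noisy-OR, P(scram | causes) = 1 − (1−0.04)·∏(1−qᵢ) over the active causes.
Numerator (weight on configurations with stuck control-rod sensor): 0.188799 + 0.027118 = 0.215917
Normalizer over all consistent configurations: 0.04·0.88·0.77 + 0.9328·0.88·0.23 + 0.7504·0.12·0.77 + 0.982528·0.12·0.23 = 0.312358
Posterior = 0.215917 / 0.312358 ≈ 0.691

Pr(stuck control-rod sensor | scram) ≈ 0.691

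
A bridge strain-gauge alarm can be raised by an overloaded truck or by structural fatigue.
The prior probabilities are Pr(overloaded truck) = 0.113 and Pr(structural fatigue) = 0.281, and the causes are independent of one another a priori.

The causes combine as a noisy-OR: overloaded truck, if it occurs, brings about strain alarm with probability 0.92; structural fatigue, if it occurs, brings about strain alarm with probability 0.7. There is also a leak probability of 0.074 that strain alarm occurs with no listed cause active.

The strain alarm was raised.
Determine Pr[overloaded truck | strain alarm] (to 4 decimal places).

Under noisy-OR, P(strain alarm | causes) = 1 − (1−0.074)·∏(1−qᵢ) over the active causes.
P(strain alarm) = 0.074×0.887×0.719 + 0.7222×0.887×0.281 + 0.92592×0.113×0.719 + 0.977776×0.113×0.281 = 0.047194 + 0.180006 + 0.075228 + 0.031047 = 0.333475
The overloaded truck-present share is 0.075228 + 0.031047 = 0.106275.
P(overloaded truck | strain alarm) = 0.106275 / 0.333475 ≈ 0.3187

Pr[overloaded truck | strain alarm] ≈ 0.3187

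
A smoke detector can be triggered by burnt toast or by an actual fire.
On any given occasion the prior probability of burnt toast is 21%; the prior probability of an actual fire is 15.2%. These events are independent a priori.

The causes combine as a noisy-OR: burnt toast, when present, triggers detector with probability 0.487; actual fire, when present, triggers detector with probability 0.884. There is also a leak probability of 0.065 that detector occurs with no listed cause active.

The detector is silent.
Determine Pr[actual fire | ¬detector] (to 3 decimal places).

Under noisy-OR, P(detector | causes) = 1 − (1−0.065)·∏(1−qᵢ) over the active causes.
P(¬detector) = 0.935·0.79·0.848 + 0.10846·0.79·0.152 + 0.479655·0.21·0.848 + 0.05564·0.21·0.152 = 0.626375 + 0.013024 + 0.085417 + 0.001776 = 0.726592
The actual fire-present share is 0.013024 + 0.001776 = 0.014800.
So P(actual fire | ¬detector) = 0.014800/0.726592 ≈ 0.020.

Pr[actual fire | ¬detector] ≈ 0.020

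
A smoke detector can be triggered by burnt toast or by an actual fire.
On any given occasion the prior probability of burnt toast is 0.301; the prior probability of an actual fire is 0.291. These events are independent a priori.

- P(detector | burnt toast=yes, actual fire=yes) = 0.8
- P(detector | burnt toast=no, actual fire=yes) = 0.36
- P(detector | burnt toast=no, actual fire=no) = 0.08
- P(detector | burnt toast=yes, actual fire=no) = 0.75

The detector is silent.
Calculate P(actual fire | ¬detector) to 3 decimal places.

P(actual fire | ¬detector) ≈ 0.225

Numerator (weight on configurations with actual fire): 0.130182 + 0.017518 = 0.147700
Normalizer over all consistent configurations: 0.92*0.699*0.709 + 0.64*0.699*0.291 + 0.25*0.301*0.709 + 0.2*0.301*0.291 = 0.656996
Posterior = 0.147700 / 0.656996 ≈ 0.225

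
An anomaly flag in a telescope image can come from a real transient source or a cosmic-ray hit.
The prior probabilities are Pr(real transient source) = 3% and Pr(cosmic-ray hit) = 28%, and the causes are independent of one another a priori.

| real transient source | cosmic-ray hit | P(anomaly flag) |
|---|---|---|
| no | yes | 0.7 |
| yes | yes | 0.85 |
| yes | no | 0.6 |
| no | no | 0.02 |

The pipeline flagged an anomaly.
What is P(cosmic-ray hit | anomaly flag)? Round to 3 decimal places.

Sum P(anomaly flag|·) weighted by the priors over the 4 (real transient source, cosmic-ray hit) configurations:
  P(anomaly flag) = 0.02×0.97×0.72 + 0.7×0.97×0.28 + 0.6×0.03×0.72 + 0.85×0.03×0.28
        = 0.013968 + 0.190120 + 0.012960 + 0.007140 = 0.224188
Configurations with cosmic-ray hit contribute 0.197260, so
  P(cosmic-ray hit | anomaly flag) = 0.197260 / 0.224188 ≈ 0.880

P(cosmic-ray hit | anomaly flag) ≈ 0.880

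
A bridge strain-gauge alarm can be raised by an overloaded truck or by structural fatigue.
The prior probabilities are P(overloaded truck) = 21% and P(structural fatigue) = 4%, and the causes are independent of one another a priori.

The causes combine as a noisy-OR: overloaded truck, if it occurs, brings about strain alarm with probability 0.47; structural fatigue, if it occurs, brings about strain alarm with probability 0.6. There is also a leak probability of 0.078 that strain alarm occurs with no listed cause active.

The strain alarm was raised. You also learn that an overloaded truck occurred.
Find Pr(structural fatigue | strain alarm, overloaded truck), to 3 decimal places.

Pr(structural fatigue | strain alarm, overloaded truck) ≈ 0.062

Under noisy-OR, P(strain alarm | causes) = 1 − (1−0.078)·∏(1−qᵢ) over the active causes.
P(strain alarm | overloaded truck) = 0.51134×0.96 + 0.804536×0.04 = 0.490886 + 0.032181 = 0.523067
Of this, 0.032181 comes from 0.804536×0.04 (the structural fatigue=true cases).
P(structural fatigue | strain alarm, overloaded truck) = 0.032181 / 0.523067 ≈ 0.062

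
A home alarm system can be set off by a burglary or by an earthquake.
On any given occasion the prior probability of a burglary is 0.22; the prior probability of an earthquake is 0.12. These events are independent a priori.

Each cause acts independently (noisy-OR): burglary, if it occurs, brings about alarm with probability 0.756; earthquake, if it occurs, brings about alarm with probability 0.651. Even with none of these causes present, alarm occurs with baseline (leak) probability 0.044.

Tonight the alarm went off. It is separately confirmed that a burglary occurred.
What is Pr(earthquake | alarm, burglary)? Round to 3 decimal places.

Under noisy-OR, P(alarm | causes) = 1 − (1−0.044)·∏(1−qᵢ) over the active causes.
Sum P(alarm|·) weighted by the priors over both values of earthquake:
  P(alarm | burglary) = 0.766736×0.88 + 0.918591×0.12
        = 0.674728 + 0.110231 = 0.784959
Configurations with earthquake contribute 0.110231, so
  P(earthquake | alarm, burglary) = 0.110231 / 0.784959 ≈ 0.140

Pr(earthquake | alarm, burglary) ≈ 0.140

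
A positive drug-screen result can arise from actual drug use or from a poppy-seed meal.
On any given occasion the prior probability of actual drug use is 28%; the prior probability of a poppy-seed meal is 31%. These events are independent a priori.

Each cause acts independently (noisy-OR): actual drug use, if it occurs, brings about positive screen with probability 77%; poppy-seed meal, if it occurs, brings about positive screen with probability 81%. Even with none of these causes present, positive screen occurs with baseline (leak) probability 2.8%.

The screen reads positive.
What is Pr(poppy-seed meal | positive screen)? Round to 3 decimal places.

Under noisy-OR, P(positive screen | causes) = 1 − (1−0.028)·∏(1−qᵢ) over the active causes.
Sum P(positive screen|·) weighted by the priors over the 4 (actual drug use, poppy-seed meal) configurations:
  P(positive screen) = 0.028·0.72·0.69 + 0.81532·0.72·0.31 + 0.77644·0.28·0.69 + 0.957524·0.28·0.31
        = 0.013910 + 0.181979 + 0.150008 + 0.083113 = 0.429010
Configurations with poppy-seed meal contribute 0.265092, so
  P(poppy-seed meal | positive screen) = 0.265092 / 0.429010 ≈ 0.618

Pr(poppy-seed meal | positive screen) ≈ 0.618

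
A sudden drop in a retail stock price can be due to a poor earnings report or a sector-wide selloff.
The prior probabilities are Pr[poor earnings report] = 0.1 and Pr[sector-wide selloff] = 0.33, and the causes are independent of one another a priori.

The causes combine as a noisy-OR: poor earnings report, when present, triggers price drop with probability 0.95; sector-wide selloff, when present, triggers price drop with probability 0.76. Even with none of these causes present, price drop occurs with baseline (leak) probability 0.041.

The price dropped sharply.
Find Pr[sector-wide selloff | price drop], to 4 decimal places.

Pr[sector-wide selloff | price drop] ≈ 0.7469

Under noisy-OR, P(price drop | causes) = 1 − (1−0.041)·∏(1−qᵢ) over the active causes.
P(price drop) = 0.041×0.9×0.67 + 0.76984×0.9×0.33 + 0.95205×0.1×0.67 + 0.988492×0.1×0.33 = 0.024723 + 0.228642 + 0.063787 + 0.032620 = 0.349772
Of this, 0.261262 comes from 0.228642 + 0.032620 (the sector-wide selloff=true cases).
So P(sector-wide selloff | price drop) = 0.261262/0.349772 ≈ 0.7469.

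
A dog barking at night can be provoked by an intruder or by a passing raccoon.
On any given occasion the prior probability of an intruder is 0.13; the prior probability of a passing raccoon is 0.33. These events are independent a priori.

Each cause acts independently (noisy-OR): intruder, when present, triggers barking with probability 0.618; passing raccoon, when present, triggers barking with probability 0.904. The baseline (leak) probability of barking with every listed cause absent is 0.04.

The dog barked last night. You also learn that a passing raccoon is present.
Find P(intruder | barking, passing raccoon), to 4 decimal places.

P(intruder | barking, passing raccoon) ≈ 0.1370

Under noisy-OR, P(barking | causes) = 1 − (1−0.04)·∏(1−qᵢ) over the active causes.
P(barking | passing raccoon) = 0.90784·0.87 + 0.964795·0.13 = 0.789821 + 0.125423 = 0.915244
Of this, 0.125423 comes from 0.964795·0.13 (the intruder=true cases).
P(intruder | barking, passing raccoon) = 0.125423 / 0.915244 ≈ 0.1370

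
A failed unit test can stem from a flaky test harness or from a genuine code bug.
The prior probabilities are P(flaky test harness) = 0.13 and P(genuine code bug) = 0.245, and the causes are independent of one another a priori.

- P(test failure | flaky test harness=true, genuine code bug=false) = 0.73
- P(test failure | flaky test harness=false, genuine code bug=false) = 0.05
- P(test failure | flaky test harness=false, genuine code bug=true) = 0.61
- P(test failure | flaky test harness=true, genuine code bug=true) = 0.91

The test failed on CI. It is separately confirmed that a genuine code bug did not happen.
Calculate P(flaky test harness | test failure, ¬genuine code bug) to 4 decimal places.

Sum P(test failure|·) weighted by the priors over both values of flaky test harness:
  P(test failure | ¬genuine code bug) = 0.05×0.87 + 0.73×0.13
        = 0.043500 + 0.094900 = 0.138400
Keeping only the flaky test harness-present terms gives 0.094900, so
  P(flaky test harness | test failure, ¬genuine code bug) = 0.094900 / 0.138400 ≈ 0.6857

P(flaky test harness | test failure, ¬genuine code bug) ≈ 0.6857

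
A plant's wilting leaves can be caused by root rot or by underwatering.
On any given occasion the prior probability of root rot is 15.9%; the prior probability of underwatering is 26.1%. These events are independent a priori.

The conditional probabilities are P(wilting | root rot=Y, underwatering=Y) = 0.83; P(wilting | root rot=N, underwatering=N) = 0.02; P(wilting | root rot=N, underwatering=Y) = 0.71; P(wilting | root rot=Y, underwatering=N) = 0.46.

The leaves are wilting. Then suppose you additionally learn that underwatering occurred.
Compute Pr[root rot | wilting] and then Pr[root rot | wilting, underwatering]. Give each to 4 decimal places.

P(wilting) = 0.02×0.841×0.739 + 0.71×0.841×0.261 + 0.46×0.159×0.739 + 0.83×0.159×0.261 = 0.012430 + 0.155846 + 0.054050 + 0.034444 = 0.256770
Restricting to configurations with root rot present: 0.054050 + 0.034444 = 0.088494.
Hence the posterior is 0.088494/0.256770 ≈ 0.3446.

With the extra evidence:
Weight on root rot=true, given the evidence: 0.83·0.159 = 0.131970
The normalizing constant is 0.71·0.841 + 0.83·0.159 = 0.729080
Posterior = 0.131970 / 0.729080 ≈ 0.1810

Pr[root rot | wilting] ≈ 0.3446; Pr[root rot | wilting, underwatering] ≈ 0.1810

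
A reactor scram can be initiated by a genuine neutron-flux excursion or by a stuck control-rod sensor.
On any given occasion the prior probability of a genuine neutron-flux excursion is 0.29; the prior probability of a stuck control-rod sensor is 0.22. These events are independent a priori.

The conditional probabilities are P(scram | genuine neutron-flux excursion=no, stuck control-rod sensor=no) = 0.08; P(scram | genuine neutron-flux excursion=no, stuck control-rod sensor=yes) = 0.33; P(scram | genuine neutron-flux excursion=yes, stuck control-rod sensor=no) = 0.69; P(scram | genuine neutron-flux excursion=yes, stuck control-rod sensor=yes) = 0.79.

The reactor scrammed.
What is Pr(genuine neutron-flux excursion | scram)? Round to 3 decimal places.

By total probability over the 4 (genuine neutron-flux excursion, stuck control-rod sensor) configurations:
  P(scram) = 0.08*0.71*0.78 + 0.33*0.71*0.22 + 0.69*0.29*0.78 + 0.79*0.29*0.22
        = 0.044304 + 0.051546 + 0.156078 + 0.050402 = 0.302330
Keeping only the genuine neutron-flux excursion-present terms gives 0.206480, so
  P(genuine neutron-flux excursion | scram) = 0.206480 / 0.302330 ≈ 0.683

Pr(genuine neutron-flux excursion | scram) ≈ 0.683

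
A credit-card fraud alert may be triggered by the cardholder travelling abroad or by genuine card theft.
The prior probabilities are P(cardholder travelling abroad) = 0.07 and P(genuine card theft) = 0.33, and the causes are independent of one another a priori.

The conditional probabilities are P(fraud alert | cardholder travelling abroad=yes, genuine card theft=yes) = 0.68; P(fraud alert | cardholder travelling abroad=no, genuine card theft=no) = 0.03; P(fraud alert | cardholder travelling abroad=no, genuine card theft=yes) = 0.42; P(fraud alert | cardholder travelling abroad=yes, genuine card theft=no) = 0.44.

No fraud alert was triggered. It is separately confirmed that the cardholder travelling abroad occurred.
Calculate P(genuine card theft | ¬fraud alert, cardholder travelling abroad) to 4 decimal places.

P(genuine card theft | ¬fraud alert, cardholder travelling abroad) ≈ 0.2196

P(¬fraud alert | cardholder travelling abroad) = 0.56*0.67 + 0.32*0.33 = 0.375200 + 0.105600 = 0.480800
The genuine card theft-present share is 0.32*0.33 = 0.105600.
So P(genuine card theft | ¬fraud alert, cardholder travelling abroad) = 0.105600/0.480800 ≈ 0.2196.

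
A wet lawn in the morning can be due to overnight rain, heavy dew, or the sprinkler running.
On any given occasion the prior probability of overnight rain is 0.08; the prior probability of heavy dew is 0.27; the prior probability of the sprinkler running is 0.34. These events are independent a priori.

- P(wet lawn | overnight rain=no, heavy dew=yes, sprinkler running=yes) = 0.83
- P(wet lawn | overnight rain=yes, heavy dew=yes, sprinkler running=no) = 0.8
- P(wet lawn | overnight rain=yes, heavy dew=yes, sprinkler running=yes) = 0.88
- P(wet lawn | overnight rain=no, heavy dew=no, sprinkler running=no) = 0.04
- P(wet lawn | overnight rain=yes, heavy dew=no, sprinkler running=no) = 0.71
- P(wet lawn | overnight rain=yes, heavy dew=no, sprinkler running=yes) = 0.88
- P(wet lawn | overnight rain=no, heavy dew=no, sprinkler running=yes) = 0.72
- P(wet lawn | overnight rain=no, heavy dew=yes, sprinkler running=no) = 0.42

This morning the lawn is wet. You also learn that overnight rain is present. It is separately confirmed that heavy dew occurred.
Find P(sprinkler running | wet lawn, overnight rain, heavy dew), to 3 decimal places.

P(sprinkler running | wet lawn, overnight rain, heavy dew) ≈ 0.362

Sum P(wet lawn|·) weighted by the priors over both values of sprinkler running:
  P(wet lawn | overnight rain, heavy dew) = 0.8·0.66 + 0.88·0.34
        = 0.528000 + 0.299200 = 0.827200
The terms with sprinkler running present sum to 0.299200, so
  P(sprinkler running | wet lawn, overnight rain, heavy dew) = 0.299200 / 0.827200 ≈ 0.362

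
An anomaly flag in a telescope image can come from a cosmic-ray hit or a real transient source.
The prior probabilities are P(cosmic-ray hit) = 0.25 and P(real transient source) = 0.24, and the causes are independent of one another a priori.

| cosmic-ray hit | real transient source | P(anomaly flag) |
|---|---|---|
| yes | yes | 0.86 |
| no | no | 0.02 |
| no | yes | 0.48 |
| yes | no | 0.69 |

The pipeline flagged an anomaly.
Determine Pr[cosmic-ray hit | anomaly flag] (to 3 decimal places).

Pr[cosmic-ray hit | anomaly flag] ≈ 0.651

By total probability over the 4 (cosmic-ray hit, real transient source) configurations:
  P(anomaly flag) = 0.02×0.75×0.76 + 0.48×0.75×0.24 + 0.69×0.25×0.76 + 0.86×0.25×0.24
        = 0.011400 + 0.086400 + 0.131100 + 0.051600 = 0.280500
The terms with cosmic-ray hit present sum to 0.182700, so
  P(cosmic-ray hit | anomaly flag) = 0.182700 / 0.280500 ≈ 0.651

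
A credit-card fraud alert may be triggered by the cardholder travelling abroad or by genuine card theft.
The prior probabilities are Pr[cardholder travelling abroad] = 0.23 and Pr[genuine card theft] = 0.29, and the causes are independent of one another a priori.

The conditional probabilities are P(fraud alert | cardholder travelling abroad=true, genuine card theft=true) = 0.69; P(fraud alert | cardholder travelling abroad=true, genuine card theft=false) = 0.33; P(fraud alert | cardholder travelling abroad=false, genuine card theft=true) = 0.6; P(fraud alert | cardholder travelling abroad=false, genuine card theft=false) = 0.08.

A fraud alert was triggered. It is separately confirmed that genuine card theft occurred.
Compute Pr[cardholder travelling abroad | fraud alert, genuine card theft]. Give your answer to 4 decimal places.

Pr[cardholder travelling abroad | fraud alert, genuine card theft] ≈ 0.2557

Weight on cardholder travelling abroad=true, given the evidence: 0.69×0.23 = 0.158700
The normalizing constant is 0.6×0.77 + 0.69×0.23 = 0.620700
Posterior = 0.158700 / 0.620700 ≈ 0.2557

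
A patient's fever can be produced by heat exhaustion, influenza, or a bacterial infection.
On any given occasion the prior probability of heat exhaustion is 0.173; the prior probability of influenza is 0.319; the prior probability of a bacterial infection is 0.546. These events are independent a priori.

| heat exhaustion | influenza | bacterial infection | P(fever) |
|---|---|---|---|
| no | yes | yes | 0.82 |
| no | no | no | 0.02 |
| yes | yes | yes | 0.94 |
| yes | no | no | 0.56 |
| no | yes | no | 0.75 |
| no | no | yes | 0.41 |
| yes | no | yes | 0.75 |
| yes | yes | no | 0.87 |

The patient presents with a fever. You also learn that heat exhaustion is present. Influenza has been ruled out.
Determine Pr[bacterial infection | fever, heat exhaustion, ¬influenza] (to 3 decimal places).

Pr[bacterial infection | fever, heat exhaustion, ¬influenza] ≈ 0.617

For the numerator, keep only bacterial infection=true terms: 0.75·0.546 = 0.409500
Normalizer over all consistent configurations: 0.56·0.454 + 0.75·0.546 = 0.663740
Posterior = 0.409500 / 0.663740 ≈ 0.617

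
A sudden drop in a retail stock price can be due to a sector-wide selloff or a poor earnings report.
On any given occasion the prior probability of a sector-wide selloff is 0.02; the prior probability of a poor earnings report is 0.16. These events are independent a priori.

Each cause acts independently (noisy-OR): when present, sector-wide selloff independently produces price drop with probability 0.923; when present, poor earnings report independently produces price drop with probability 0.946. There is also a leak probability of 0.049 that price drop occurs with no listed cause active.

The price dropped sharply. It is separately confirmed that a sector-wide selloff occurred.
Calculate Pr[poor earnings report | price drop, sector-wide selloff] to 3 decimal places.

Pr[poor earnings report | price drop, sector-wide selloff] ≈ 0.170

Under noisy-OR, P(price drop | causes) = 1 − (1−0.049)·∏(1−qᵢ) over the active causes.
P(price drop | sector-wide selloff) = 0.926773·0.84 + 0.996046·0.16 = 0.778489 + 0.159367 = 0.937856
Restricting to configurations with poor earnings report present: 0.996046·0.16 = 0.159367.
Hence the posterior is 0.159367/0.937856 ≈ 0.170.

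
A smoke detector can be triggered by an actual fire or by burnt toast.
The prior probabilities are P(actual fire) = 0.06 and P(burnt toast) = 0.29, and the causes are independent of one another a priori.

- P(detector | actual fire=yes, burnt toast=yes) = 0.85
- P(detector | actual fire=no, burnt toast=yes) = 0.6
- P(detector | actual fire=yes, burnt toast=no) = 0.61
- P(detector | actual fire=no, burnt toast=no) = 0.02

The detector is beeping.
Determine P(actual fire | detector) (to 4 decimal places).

P(actual fire | detector) ≈ 0.1873

For the numerator, keep only actual fire=true terms: 0.025986 + 0.014790 = 0.040776
The normalizing constant is 0.02*0.94*0.71 + 0.6*0.94*0.29 + 0.61*0.06*0.71 + 0.85*0.06*0.29 = 0.217684
P(actual fire | detector) = 0.040776/0.217684 ≈ 0.1873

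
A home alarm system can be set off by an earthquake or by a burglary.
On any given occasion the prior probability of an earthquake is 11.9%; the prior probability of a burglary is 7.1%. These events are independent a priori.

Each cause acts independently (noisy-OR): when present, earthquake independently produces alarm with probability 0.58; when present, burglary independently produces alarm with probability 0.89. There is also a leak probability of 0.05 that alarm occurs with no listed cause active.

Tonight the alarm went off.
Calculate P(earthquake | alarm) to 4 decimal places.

Under noisy-OR, P(alarm | causes) = 1 − (1−0.05)·∏(1−qᵢ) over the active causes.
For the numerator, keep only earthquake=true terms: 0.066441 + 0.008078 = 0.074519
The normalizing constant is 0.05×0.881×0.929 + 0.8955×0.881×0.071 + 0.601×0.119×0.929 + 0.95611×0.119×0.071 = 0.171455
Posterior = 0.074519 / 0.171455 ≈ 0.4346

P(earthquake | alarm) ≈ 0.4346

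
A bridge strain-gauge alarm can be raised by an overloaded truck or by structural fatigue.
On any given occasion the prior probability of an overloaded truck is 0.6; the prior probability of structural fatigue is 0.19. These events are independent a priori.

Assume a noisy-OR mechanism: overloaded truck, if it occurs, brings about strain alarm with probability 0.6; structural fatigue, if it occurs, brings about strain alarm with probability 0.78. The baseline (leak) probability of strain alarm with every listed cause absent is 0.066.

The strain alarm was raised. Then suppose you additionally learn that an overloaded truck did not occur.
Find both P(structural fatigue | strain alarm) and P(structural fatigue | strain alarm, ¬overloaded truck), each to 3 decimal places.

P(structural fatigue | strain alarm) ≈ 0.336; P(structural fatigue | strain alarm, ¬overloaded truck) ≈ 0.738

Under noisy-OR, P(strain alarm | causes) = 1 − (1−0.066)·∏(1−qᵢ) over the active causes.
P(strain alarm) = 0.066·0.4·0.81 + 0.79452·0.4·0.19 + 0.6264·0.6·0.81 + 0.917808·0.6·0.19 = 0.021384 + 0.060384 + 0.304430 + 0.104630 = 0.490828
Restricting to configurations with structural fatigue present: 0.060384 + 0.104630 = 0.165014.
Hence the posterior is 0.165014/0.490828 ≈ 0.336.

With the extra evidence:
Sum P(strain alarm|·) weighted by the priors over both values of structural fatigue:
  P(strain alarm | ¬overloaded truck) = 0.066·0.81 + 0.79452·0.19
        = 0.053460 + 0.150959 = 0.204419
Configurations with structural fatigue contribute 0.150959, so
  P(structural fatigue | strain alarm, ¬overloaded truck) = 0.150959 / 0.204419 ≈ 0.738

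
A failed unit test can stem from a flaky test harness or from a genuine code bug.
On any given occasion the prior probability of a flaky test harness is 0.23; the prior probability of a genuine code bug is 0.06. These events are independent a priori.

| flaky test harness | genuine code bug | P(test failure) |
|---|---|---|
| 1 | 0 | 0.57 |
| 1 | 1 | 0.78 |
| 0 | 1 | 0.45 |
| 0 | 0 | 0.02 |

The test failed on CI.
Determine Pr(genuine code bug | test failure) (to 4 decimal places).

Pr(genuine code bug | test failure) ≈ 0.1864

Sum P(test failure|·) weighted by the priors over the 4 (flaky test harness, genuine code bug) configurations:
  P(test failure) = 0.02·0.77·0.94 + 0.45·0.77·0.06 + 0.57·0.23·0.94 + 0.78·0.23·0.06
        = 0.014476 + 0.020790 + 0.123234 + 0.010764 = 0.169264
The terms with genuine code bug present sum to 0.031554, so
  P(genuine code bug | test failure) = 0.031554 / 0.169264 ≈ 0.1864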